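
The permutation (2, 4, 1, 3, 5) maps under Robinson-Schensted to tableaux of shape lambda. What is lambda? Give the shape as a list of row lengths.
Row-insert each entry into an empty tableau.

After inserting 2: P = [[2]].
After inserting 4: P = [[2, 4]].
After inserting 1: P = [[1, 4], [2]].
After inserting 3: P = [[1, 3], [2, 4]].
After inserting 5: P = [[1, 3, 5], [2, 4]].

The final insertion tableau P = [[1, 3, 5], [2, 4]] has shape [3, 2].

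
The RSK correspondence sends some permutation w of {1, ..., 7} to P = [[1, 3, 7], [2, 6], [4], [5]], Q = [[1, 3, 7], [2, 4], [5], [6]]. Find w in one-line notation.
5 2 6 4 3 1 7

Reverse the RSK construction: for i from n down to 1, find the cell of Q containing i, remove the entry at that cell from P, and reverse-bump it up through P; the value ejected from row 1 is w(i).

Step i=7: Q has 7 at row 1, column 3; remove that cell from P, ejecting 7. So w(7) = 7. P is now [[1, 3], [2, 6], [4], [5]].
Step i=6: Q has 6 at row 4, column 1; remove 5 from row 4 of P and reverse-bump: 5 enters row 3 and ejects 4; 4 enters row 2 and ejects 2; 2 enters row 1 and ejects 1. So w(6) = 1. P is now [[2, 3], [4, 6], [5]].
Step i=5: Q has 5 at row 3, column 1; remove 5 from row 3 of P and reverse-bump: 5 enters row 2 and ejects 4; 4 enters row 1 and ejects 3. So w(5) = 3. P is now [[2, 4], [5, 6]].
Step i=4: Q has 4 at row 2, column 2; remove 6 from row 2 of P and reverse-bump: 6 enters row 1 and ejects 4. So w(4) = 4. P is now [[2, 6], [5]].
Step i=3: Q has 3 at row 1, column 2; remove that cell from P, ejecting 6. So w(3) = 6. P is now [[2], [5]].
Step i=2: Q has 2 at row 2, column 1; remove 5 from row 2 of P and reverse-bump: 5 enters row 1 and ejects 2. So w(2) = 2. P is now [[5]].
Step i=1: Q has 1 at row 1, column 1; remove that cell from P, ejecting 5. So w(1) = 5. P is now [].

So w = 5 2 6 4 3 1 7.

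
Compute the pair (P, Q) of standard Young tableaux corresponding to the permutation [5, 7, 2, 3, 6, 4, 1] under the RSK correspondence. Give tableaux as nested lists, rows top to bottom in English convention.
Insert each entry of the permutation into P by Schensted row insertion, recording in Q the position of each new cell.

Insert 5: appended to row 1. P = [[5]].
Insert 7: appended to row 1. P = [[5, 7]].
Insert 2: 2 bumps 5 from row 1; 5 starts row 2. P = [[2, 7], [5]].
Insert 3: 3 bumps 7 from row 1; 7 appends to row 2. P = [[2, 3], [5, 7]].
Insert 6: appended to row 1. P = [[2, 3, 6], [5, 7]].
Insert 4: 4 bumps 6 from row 1; 6 bumps 7 from row 2; 7 starts row 3. P = [[2, 3, 4], [5, 6], [7]].
Insert 1: 1 bumps 2 from row 1; 2 bumps 5 from row 2; 5 bumps 7 from row 3; 7 starts row 4. P = [[1, 3, 4], [2, 6], [5], [7]].

So P = [[1, 3, 4], [2, 6], [5], [7]], Q = [[1, 2, 5], [3, 4], [6], [7]].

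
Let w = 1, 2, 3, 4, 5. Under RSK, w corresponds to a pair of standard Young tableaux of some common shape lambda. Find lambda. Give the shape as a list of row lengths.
[5]

Row-insert each entry into an empty tableau.

After inserting 1: P = [[1]].
After inserting 2: P = [[1, 2]].
After inserting 3: P = [[1, 2, 3]].
After inserting 4: P = [[1, 2, 3, 4]].
After inserting 5: P = [[1, 2, 3, 4, 5]].

The final insertion tableau P = [[1, 2, 3, 4, 5]] has shape [5].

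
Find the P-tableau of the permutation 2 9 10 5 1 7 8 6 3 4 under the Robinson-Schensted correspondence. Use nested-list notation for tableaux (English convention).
Insert 2: appended to row 1. P = [[2]].
Insert 9: appended to row 1. P = [[2, 9]].
Insert 10: appended to row 1. P = [[2, 9, 10]].
Insert 5: 5 bumps 9 from row 1; 9 starts row 2. P = [[2, 5, 10], [9]].
Insert 1: 1 bumps 2 from row 1; 2 bumps 9 from row 2; 9 starts row 3. P = [[1, 5, 10], [2], [9]].
Insert 7: 7 bumps 10 from row 1; 10 appends to row 2. P = [[1, 5, 7], [2, 10], [9]].
Insert 8: appended to row 1. P = [[1, 5, 7, 8], [2, 10], [9]].
Insert 6: 6 bumps 7 from row 1; 7 bumps 10 from row 2; 10 appends to row 3. P = [[1, 5, 6, 8], [2, 7], [9, 10]].
Insert 3: 3 bumps 5 from row 1; 5 bumps 7 from row 2; 7 bumps 9 from row 3; 9 starts row 4. P = [[1, 3, 6, 8], [2, 5], [7, 10], [9]].
Insert 4: 4 bumps 6 from row 1; 6 appends to row 2. P = [[1, 3, 4, 8], [2, 5, 6], [7, 10], [9]].

So P = [[1, 3, 4, 8], [2, 5, 6], [7, 10], [9]].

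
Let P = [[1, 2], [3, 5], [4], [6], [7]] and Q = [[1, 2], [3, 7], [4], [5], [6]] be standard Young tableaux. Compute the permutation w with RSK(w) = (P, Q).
Reverse the RSK construction: for i from n down to 1, find the cell of Q containing i, remove the entry at that cell from P, and reverse-bump it up through P; the value ejected from row 1 is w(i).

Step i=7: Q has 7 at row 2, column 2; remove 5 from row 2 of P and reverse-bump: 5 enters row 1 and ejects 2. So w(7) = 2. P is now [[1, 5], [3], [4], [6], [7]].
Step i=6: Q has 6 at row 5, column 1; remove 7 from row 5 of P and reverse-bump: 7 enters row 4 and ejects 6; 6 enters row 3 and ejects 4; 4 enters row 2 and ejects 3; 3 enters row 1 and ejects 1. So w(6) = 1. P is now [[3, 5], [4], [6], [7]].
Step i=5: Q has 5 at row 4, column 1; remove 7 from row 4 of P and reverse-bump: 7 enters row 3 and ejects 6; 6 enters row 2 and ejects 4; 4 enters row 1 and ejects 3. So w(5) = 3. P is now [[4, 5], [6], [7]].
Step i=4: Q has 4 at row 3, column 1; remove 7 from row 3 of P and reverse-bump: 7 enters row 2 and ejects 6; 6 enters row 1 and ejects 5. So w(4) = 5. P is now [[4, 6], [7]].
Step i=3: Q has 3 at row 2, column 1; remove 7 from row 2 of P and reverse-bump: 7 enters row 1 and ejects 6. So w(3) = 6. P is now [[4, 7]].
Step i=2: Q has 2 at row 1, column 2; remove that cell from P, ejecting 7. So w(2) = 7. P is now [[4]].
Step i=1: Q has 1 at row 1, column 1; remove that cell from P, ejecting 4. So w(1) = 4. P is now [].

So w = 4 7 6 5 3 1 2.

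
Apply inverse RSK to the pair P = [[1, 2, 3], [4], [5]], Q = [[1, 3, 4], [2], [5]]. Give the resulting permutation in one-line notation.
5 1 2 4 3

Reverse the RSK construction: for i from n down to 1, find the cell of Q containing i, remove the entry at that cell from P, and reverse-bump it up through P; the value ejected from row 1 is w(i).

Step i=5: Q has 5 at row 3, column 1; remove 5 from row 3 of P and reverse-bump: 5 enters row 2 and ejects 4; 4 enters row 1 and ejects 3. So w(5) = 3. P is now [[1, 2, 4], [5]].
Step i=4: Q has 4 at row 1, column 3; remove that cell from P, ejecting 4. So w(4) = 4. P is now [[1, 2], [5]].
Step i=3: Q has 3 at row 1, column 2; remove that cell from P, ejecting 2. So w(3) = 2. P is now [[1], [5]].
Step i=2: Q has 2 at row 2, column 1; remove 5 from row 2 of P and reverse-bump: 5 enters row 1 and ejects 1. So w(2) = 1. P is now [[5]].
Step i=1: Q has 1 at row 1, column 1; remove that cell from P, ejecting 5. So w(1) = 5. P is now [].

So w = 5 1 2 4 3.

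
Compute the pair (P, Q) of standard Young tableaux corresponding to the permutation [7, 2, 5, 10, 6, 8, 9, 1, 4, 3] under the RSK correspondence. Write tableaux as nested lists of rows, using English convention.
Insert each entry of the permutation into P by Schensted row insertion, recording in Q the position of each new cell.

Insert 7: appended to row 1. P = [[7]].
Insert 2: 2 bumps 7 from row 1; 7 starts row 2. P = [[2], [7]].
Insert 5: appended to row 1. P = [[2, 5], [7]].
Insert 10: appended to row 1. P = [[2, 5, 10], [7]].
Insert 6: 6 bumps 10 from row 1; 10 appends to row 2. P = [[2, 5, 6], [7, 10]].
Insert 8: appended to row 1. P = [[2, 5, 6, 8], [7, 10]].
Insert 9: appended to row 1. P = [[2, 5, 6, 8, 9], [7, 10]].
Insert 1: 1 bumps 2 from row 1; 2 bumps 7 from row 2; 7 starts row 3. P = [[1, 5, 6, 8, 9], [2, 10], [7]].
Insert 4: 4 bumps 5 from row 1; 5 bumps 10 from row 2; 10 appends to row 3. P = [[1, 4, 6, 8, 9], [2, 5], [7, 10]].
Insert 3: 3 bumps 4 from row 1; 4 bumps 5 from row 2; 5 bumps 7 from row 3; 7 starts row 4. P = [[1, 3, 6, 8, 9], [2, 4], [5, 10], [7]].

So P = [[1, 3, 6, 8, 9], [2, 4], [5, 10], [7]], Q = [[1, 3, 4, 6, 7], [2, 5], [8, 9], [10]].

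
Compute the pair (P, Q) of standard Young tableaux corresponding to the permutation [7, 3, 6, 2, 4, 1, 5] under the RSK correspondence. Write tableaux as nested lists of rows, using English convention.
Insert each entry of the permutation into P by Schensted row insertion, recording in Q the position of each new cell.

Insert 7: appended to row 1. P = [[7]].
Insert 3: 3 bumps 7 from row 1; 7 starts row 2. P = [[3], [7]].
Insert 6: appended to row 1. P = [[3, 6], [7]].
Insert 2: 2 bumps 3 from row 1; 3 bumps 7 from row 2; 7 starts row 3. P = [[2, 6], [3], [7]].
Insert 4: 4 bumps 6 from row 1; 6 appends to row 2. P = [[2, 4], [3, 6], [7]].
Insert 1: 1 bumps 2 from row 1; 2 bumps 3 from row 2; 3 bumps 7 from row 3; 7 starts row 4. P = [[1, 4], [2, 6], [3], [7]].
Insert 5: appended to row 1. P = [[1, 4, 5], [2, 6], [3], [7]].

So P = [[1, 4, 5], [2, 6], [3], [7]], Q = [[1, 3, 7], [2, 5], [4], [6]].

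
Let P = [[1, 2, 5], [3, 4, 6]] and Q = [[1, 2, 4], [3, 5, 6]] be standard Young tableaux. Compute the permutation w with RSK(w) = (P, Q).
3 4 1 6 2 5

Reverse the RSK construction: for i from n down to 1, find the cell of Q containing i, remove the entry at that cell from P, and reverse-bump it up through P; the value ejected from row 1 is w(i).

Step i=6: Q has 6 at row 2, column 3; remove 6 from row 2 of P and reverse-bump: 6 enters row 1 and ejects 5. So w(6) = 5. P is now [[1, 2, 6], [3, 4]].
Step i=5: Q has 5 at row 2, column 2; remove 4 from row 2 of P and reverse-bump: 4 enters row 1 and ejects 2. So w(5) = 2. P is now [[1, 4, 6], [3]].
Step i=4: Q has 4 at row 1, column 3; remove that cell from P, ejecting 6. So w(4) = 6. P is now [[1, 4], [3]].
Step i=3: Q has 3 at row 2, column 1; remove 3 from row 2 of P and reverse-bump: 3 enters row 1 and ejects 1. So w(3) = 1. P is now [[3, 4]].
Step i=2: Q has 2 at row 1, column 2; remove that cell from P, ejecting 4. So w(2) = 4. P is now [[3]].
Step i=1: Q has 1 at row 1, column 1; remove that cell from P, ejecting 3. So w(1) = 3. P is now [].

So w = 3 4 1 6 2 5.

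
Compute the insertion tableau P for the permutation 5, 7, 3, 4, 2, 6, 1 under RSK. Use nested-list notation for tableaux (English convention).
P = [[1, 4, 6], [2, 7], [3], [5]]

After inserting 5: P = [[5]].
After inserting 7: P = [[5, 7]].
After inserting 3: P = [[3, 7], [5]].
After inserting 4: P = [[3, 4], [5, 7]].
After inserting 2: P = [[2, 4], [3, 7], [5]].
After inserting 6: P = [[2, 4, 6], [3, 7], [5]].
After inserting 1: P = [[1, 4, 6], [2, 7], [3], [5]].

So P = [[1, 4, 6], [2, 7], [3], [5]].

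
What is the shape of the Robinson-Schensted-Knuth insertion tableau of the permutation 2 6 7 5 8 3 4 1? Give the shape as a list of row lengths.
[4, 2, 1, 1]

Row-insert each entry into an empty tableau.

After inserting 2: P = [[2]].
After inserting 6: P = [[2, 6]].
After inserting 7: P = [[2, 6, 7]].
After inserting 5: P = [[2, 5, 7], [6]].
After inserting 8: P = [[2, 5, 7, 8], [6]].
After inserting 3: P = [[2, 3, 7, 8], [5], [6]].
After inserting 4: P = [[2, 3, 4, 8], [5, 7], [6]].
After inserting 1: P = [[1, 3, 4, 8], [2, 7], [5], [6]].

The final insertion tableau P = [[1, 3, 4, 8], [2, 7], [5], [6]] has shape [4, 2, 1, 1].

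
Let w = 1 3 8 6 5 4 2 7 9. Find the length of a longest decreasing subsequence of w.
5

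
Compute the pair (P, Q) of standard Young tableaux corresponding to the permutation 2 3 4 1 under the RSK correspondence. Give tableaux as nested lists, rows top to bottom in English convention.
Insert each entry of the permutation into P by Schensted row insertion, recording in Q the position of each new cell.

Insert 2: appended to row 1. P = [[2]], Q = [[1]].
Insert 3: appended to row 1. P = [[2, 3]], Q = [[1, 2]].
Insert 4: appended to row 1. P = [[2, 3, 4]], Q = [[1, 2, 3]].
Insert 1: 1 bumps 2 from row 1; 2 starts row 2. P = [[1, 3, 4], [2]], Q = [[1, 2, 3], [4]].

So P = [[1, 3, 4], [2]], Q = [[1, 2, 3], [4]].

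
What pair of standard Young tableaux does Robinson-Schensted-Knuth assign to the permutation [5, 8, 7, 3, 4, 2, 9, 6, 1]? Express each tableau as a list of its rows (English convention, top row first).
P = [[1, 4, 6], [2, 7, 9], [3], [5], [8]], Q = [[1, 2, 7], [3, 5, 8], [4], [6], [9]]

Insert each entry of the permutation into P by Schensted row insertion, recording in Q the position of each new cell.

Insert 5: appended to row 1. P = [[5]].
Insert 8: appended to row 1. P = [[5, 8]].
Insert 7: 7 bumps 8 from row 1; 8 starts row 2. P = [[5, 7], [8]].
Insert 3: 3 bumps 5 from row 1; 5 bumps 8 from row 2; 8 starts row 3. P = [[3, 7], [5], [8]].
Insert 4: 4 bumps 7 from row 1; 7 appends to row 2. P = [[3, 4], [5, 7], [8]].
Insert 2: 2 bumps 3 from row 1; 3 bumps 5 from row 2; 5 bumps 8 from row 3; 8 starts row 4. P = [[2, 4], [3, 7], [5], [8]].
Insert 9: appended to row 1. P = [[2, 4, 9], [3, 7], [5], [8]].
Insert 6: 6 bumps 9 from row 1; 9 appends to row 2. P = [[2, 4, 6], [3, 7, 9], [5], [8]].
Insert 1: 1 bumps 2 from row 1; 2 bumps 3 from row 2; 3 bumps 5 from row 3; 5 bumps 8 from row 4; 8 starts row 5. P = [[1, 4, 6], [2, 7, 9], [3], [5], [8]].

So P = [[1, 4, 6], [2, 7, 9], [3], [5], [8]], Q = [[1, 2, 7], [3, 5, 8], [4], [6], [9]].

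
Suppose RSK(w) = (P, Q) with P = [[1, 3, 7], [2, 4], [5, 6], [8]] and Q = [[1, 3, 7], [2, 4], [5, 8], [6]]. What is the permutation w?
5 2 8 6 4 1 7 3

Reverse the RSK construction: for i from n down to 1, find the cell of Q containing i, remove the entry at that cell from P, and reverse-bump it up through P; the value ejected from row 1 is w(i).

Step i=8: Q has 8 at row 3, column 2; remove 6 from row 3 of P and reverse-bump: 6 enters row 2 and ejects 4; 4 enters row 1 and ejects 3. So w(8) = 3. P is now [[1, 4, 7], [2, 6], [5], [8]].
Step i=7: Q has 7 at row 1, column 3; remove that cell from P, ejecting 7. So w(7) = 7. P is now [[1, 4], [2, 6], [5], [8]].
Step i=6: Q has 6 at row 4, column 1; remove 8 from row 4 of P and reverse-bump: 8 enters row 3 and ejects 5; 5 enters row 2 and ejects 2; 2 enters row 1 and ejects 1. So w(6) = 1. P is now [[2, 4], [5, 6], [8]].
Step i=5: Q has 5 at row 3, column 1; remove 8 from row 3 of P and reverse-bump: 8 enters row 2 and ejects 6; 6 enters row 1 and ejects 4. So w(5) = 4. P is now [[2, 6], [5, 8]].
Step i=4: Q has 4 at row 2, column 2; remove 8 from row 2 of P and reverse-bump: 8 enters row 1 and ejects 6. So w(4) = 6. P is now [[2, 8], [5]].
Step i=3: Q has 3 at row 1, column 2; remove that cell from P, ejecting 8. So w(3) = 8. P is now [[2], [5]].
Step i=2: Q has 2 at row 2, column 1; remove 5 from row 2 of P and reverse-bump: 5 enters row 1 and ejects 2. So w(2) = 2. P is now [[5]].
Step i=1: Q has 1 at row 1, column 1; remove that cell from P, ejecting 5. So w(1) = 5. P is now [].

So w = 5 2 8 6 4 1 7 3.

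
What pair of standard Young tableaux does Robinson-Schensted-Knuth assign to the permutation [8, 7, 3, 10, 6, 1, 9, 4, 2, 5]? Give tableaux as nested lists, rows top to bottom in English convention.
P = [[1, 2, 5], [3, 4, 9], [6, 10], [7], [8]], Q = [[1, 4, 7], [2, 5, 10], [3, 8], [6], [9]]

Insert each entry of the permutation into P by Schensted row insertion, recording in Q the position of each new cell.

After inserting 8: P = [[8]].
After inserting 7: P = [[7], [8]].
After inserting 3: P = [[3], [7], [8]].
After inserting 10: P = [[3, 10], [7], [8]].
After inserting 6: P = [[3, 6], [7, 10], [8]].
After inserting 1: P = [[1, 6], [3, 10], [7], [8]].
After inserting 9: P = [[1, 6, 9], [3, 10], [7], [8]].
After inserting 4: P = [[1, 4, 9], [3, 6], [7, 10], [8]].
After inserting 2: P = [[1, 2, 9], [3, 4], [6, 10], [7], [8]].
After inserting 5: P = [[1, 2, 5], [3, 4, 9], [6, 10], [7], [8]].

So P = [[1, 2, 5], [3, 4, 9], [6, 10], [7], [8]], Q = [[1, 4, 7], [2, 5, 10], [3, 8], [6], [9]].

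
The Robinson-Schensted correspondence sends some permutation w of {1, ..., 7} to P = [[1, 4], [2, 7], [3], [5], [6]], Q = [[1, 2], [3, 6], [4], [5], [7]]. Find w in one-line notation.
Reverse the RSK construction: for i from n down to 1, find the cell of Q containing i, remove the entry at that cell from P, and reverse-bump it up through P; the value ejected from row 1 is w(i).

Step i=7: Q has 7 at row 5, column 1; remove 6 from row 5 of P and reverse-bump: 6 enters row 4 and ejects 5; 5 enters row 3 and ejects 3; 3 enters row 2 and ejects 2; 2 enters row 1 and ejects 1. So w(7) = 1. P is now [[2, 4], [3, 7], [5], [6]].
Step i=6: Q has 6 at row 2, column 2; remove 7 from row 2 of P and reverse-bump: 7 enters row 1 and ejects 4. So w(6) = 4. P is now [[2, 7], [3], [5], [6]].
Step i=5: Q has 5 at row 4, column 1; remove 6 from row 4 of P and reverse-bump: 6 enters row 3 and ejects 5; 5 enters row 2 and ejects 3; 3 enters row 1 and ejects 2. So w(5) = 2. P is now [[3, 7], [5], [6]].
Step i=4: Q has 4 at row 3, column 1; remove 6 from row 3 of P and reverse-bump: 6 enters row 2 and ejects 5; 5 enters row 1 and ejects 3. So w(4) = 3. P is now [[5, 7], [6]].
Step i=3: Q has 3 at row 2, column 1; remove 6 from row 2 of P and reverse-bump: 6 enters row 1 and ejects 5. So w(3) = 5. P is now [[6, 7]].
Step i=2: Q has 2 at row 1, column 2; remove that cell from P, ejecting 7. So w(2) = 7. P is now [[6]].
Step i=1: Q has 1 at row 1, column 1; remove that cell from P, ejecting 6. So w(1) = 6. P is now [].

So w = 6 7 5 3 2 4 1.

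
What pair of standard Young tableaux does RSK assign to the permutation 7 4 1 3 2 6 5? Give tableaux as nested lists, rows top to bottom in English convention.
P = [[1, 2, 5], [3, 6], [4], [7]], Q = [[1, 4, 6], [2, 7], [3], [5]]

Insert each entry of the permutation into P by Schensted row insertion, recording in Q the position of each new cell.

Insert 7: appended to row 1. P = [[7]].
Insert 4: 4 bumps 7 from row 1; 7 starts row 2. P = [[4], [7]].
Insert 1: 1 bumps 4 from row 1; 4 bumps 7 from row 2; 7 starts row 3. P = [[1], [4], [7]].
Insert 3: appended to row 1. P = [[1, 3], [4], [7]].
Insert 2: 2 bumps 3 from row 1; 3 bumps 4 from row 2; 4 bumps 7 from row 3; 7 starts row 4. P = [[1, 2], [3], [4], [7]].
Insert 6: appended to row 1. P = [[1, 2, 6], [3], [4], [7]].
Insert 5: 5 bumps 6 from row 1; 6 appends to row 2. P = [[1, 2, 5], [3, 6], [4], [7]].

So P = [[1, 2, 5], [3, 6], [4], [7]], Q = [[1, 4, 6], [2, 7], [3], [5]].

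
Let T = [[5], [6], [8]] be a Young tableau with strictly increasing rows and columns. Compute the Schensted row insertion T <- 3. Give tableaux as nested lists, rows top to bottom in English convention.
In row 1, 3 replaces 5 (the leftmost entry greater than 3); 5 is bumped to row 2. In row 2, 5 replaces 6 (the leftmost entry greater than 5); 6 is bumped to row 3. In row 3, 6 replaces 8 (the leftmost entry greater than 6); 8 is bumped to row 4. 8 starts a new row 4. The new tableau is [[3], [5], [6], [8]].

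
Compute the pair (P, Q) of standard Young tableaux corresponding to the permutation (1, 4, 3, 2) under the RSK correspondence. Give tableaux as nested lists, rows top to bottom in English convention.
Insert each entry of the permutation into P by Schensted row insertion, recording in Q the position of each new cell.

Insert 1: appended to row 1. P = [[1]].
Insert 4: appended to row 1. P = [[1, 4]].
Insert 3: 3 bumps 4 from row 1; 4 starts row 2. P = [[1, 3], [4]].
Insert 2: 2 bumps 3 from row 1; 3 bumps 4 from row 2; 4 starts row 3. P = [[1, 2], [3], [4]].

So P = [[1, 2], [3], [4]], Q = [[1, 2], [3], [4]].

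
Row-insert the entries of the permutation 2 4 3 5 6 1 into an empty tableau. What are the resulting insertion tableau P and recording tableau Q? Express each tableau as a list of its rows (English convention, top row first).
Insert each entry of the permutation into P by Schensted row insertion, recording in Q the position of each new cell.

After inserting 2: P = [[2]].
After inserting 4: P = [[2, 4]].
After inserting 3: P = [[2, 3], [4]].
After inserting 5: P = [[2, 3, 5], [4]].
After inserting 6: P = [[2, 3, 5, 6], [4]].
After inserting 1: P = [[1, 3, 5, 6], [2], [4]].

So P = [[1, 3, 5, 6], [2], [4]], Q = [[1, 2, 4, 5], [3], [6]].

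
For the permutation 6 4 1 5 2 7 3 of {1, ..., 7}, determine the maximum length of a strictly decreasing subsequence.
3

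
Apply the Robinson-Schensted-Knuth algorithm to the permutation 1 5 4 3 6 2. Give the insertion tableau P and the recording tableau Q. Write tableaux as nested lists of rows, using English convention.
Insert each entry of the permutation into P by Schensted row insertion, recording in Q the position of each new cell.

After inserting 1: P = [[1]].
After inserting 5: P = [[1, 5]].
After inserting 4: P = [[1, 4], [5]].
After inserting 3: P = [[1, 3], [4], [5]].
After inserting 6: P = [[1, 3, 6], [4], [5]].
After inserting 2: P = [[1, 2, 6], [3], [4], [5]].

So P = [[1, 2, 6], [3], [4], [5]], Q = [[1, 2, 5], [3], [4], [6]].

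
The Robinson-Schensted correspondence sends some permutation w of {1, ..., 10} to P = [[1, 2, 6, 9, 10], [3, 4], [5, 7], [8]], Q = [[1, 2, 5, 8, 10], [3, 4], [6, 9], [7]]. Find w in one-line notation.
Reverse RSK: for i = n, n-1, ..., 1, locate i in Q, remove the corresponding corner cell from P, and reverse-bump its entry up through P; the value ejected from row 1 is w(i).

So w = 5 8 3 4 7 6 1 9 2 10.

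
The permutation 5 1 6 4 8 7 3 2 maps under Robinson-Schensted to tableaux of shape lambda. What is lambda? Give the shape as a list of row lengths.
Row-insert each entry into an empty tableau.

After inserting 5: P = [[5]].
After inserting 1: P = [[1], [5]].
After inserting 6: P = [[1, 6], [5]].
After inserting 4: P = [[1, 4], [5, 6]].
After inserting 8: P = [[1, 4, 8], [5, 6]].
After inserting 7: P = [[1, 4, 7], [5, 6, 8]].
After inserting 3: P = [[1, 3, 7], [4, 6, 8], [5]].
After inserting 2: P = [[1, 2, 7], [3, 6, 8], [4], [5]].

The final insertion tableau P = [[1, 2, 7], [3, 6, 8], [4], [5]] has shape [3, 3, 1, 1].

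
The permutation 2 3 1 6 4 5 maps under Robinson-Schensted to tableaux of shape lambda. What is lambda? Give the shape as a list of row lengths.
Row-insert each entry into an empty tableau.

After inserting 2: P = [[2]].
After inserting 3: P = [[2, 3]].
After inserting 1: P = [[1, 3], [2]].
After inserting 6: P = [[1, 3, 6], [2]].
After inserting 4: P = [[1, 3, 4], [2, 6]].
After inserting 5: P = [[1, 3, 4, 5], [2, 6]].

The final insertion tableau P = [[1, 3, 4, 5], [2, 6]] has shape [4, 2].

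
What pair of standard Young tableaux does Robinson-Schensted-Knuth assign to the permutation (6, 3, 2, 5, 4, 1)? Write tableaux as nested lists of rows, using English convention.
P = [[1, 4], [2, 5], [3], [6]], Q = [[1, 4], [2, 5], [3], [6]]

Insert each entry of the permutation into P by Schensted row insertion, recording in Q the position of each new cell.

After inserting 6: P = [[6]].
After inserting 3: P = [[3], [6]].
After inserting 2: P = [[2], [3], [6]].
After inserting 5: P = [[2, 5], [3], [6]].
After inserting 4: P = [[2, 4], [3, 5], [6]].
After inserting 1: P = [[1, 4], [2, 5], [3], [6]].

So P = [[1, 4], [2, 5], [3], [6]], Q = [[1, 4], [2, 5], [3], [6]].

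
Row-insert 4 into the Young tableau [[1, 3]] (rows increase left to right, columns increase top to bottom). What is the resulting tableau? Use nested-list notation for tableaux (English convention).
4 is larger than every entry of row 1, so it is appended to row 1. The new tableau is [[1, 3, 4]].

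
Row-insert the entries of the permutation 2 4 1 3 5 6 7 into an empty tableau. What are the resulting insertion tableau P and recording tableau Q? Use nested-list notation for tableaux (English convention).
Insert each entry of the permutation into P by Schensted row insertion, recording in Q the position of each new cell.

Insert 2: appended to row 1. P = [[2]].
Insert 4: appended to row 1. P = [[2, 4]].
Insert 1: 1 bumps 2 from row 1; 2 starts row 2. P = [[1, 4], [2]].
Insert 3: 3 bumps 4 from row 1; 4 appends to row 2. P = [[1, 3], [2, 4]].
Insert 5: appended to row 1. P = [[1, 3, 5], [2, 4]].
Insert 6: appended to row 1. P = [[1, 3, 5, 6], [2, 4]].
Insert 7: appended to row 1. P = [[1, 3, 5, 6, 7], [2, 4]].

So P = [[1, 3, 5, 6, 7], [2, 4]], Q = [[1, 2, 5, 6, 7], [3, 4]].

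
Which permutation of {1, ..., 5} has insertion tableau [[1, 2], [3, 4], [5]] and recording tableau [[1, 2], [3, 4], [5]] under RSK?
Reverse the RSK construction: for i from n down to 1, find the cell of Q containing i, remove the entry at that cell from P, and reverse-bump it up through P; the value ejected from row 1 is w(i).

Step i=5: Q has 5 at row 3, column 1; remove 5 from row 3 of P and reverse-bump: 5 enters row 2 and ejects 4; 4 enters row 1 and ejects 2. So w(5) = 2. P is now [[1, 4], [3, 5]].
Step i=4: Q has 4 at row 2, column 2; remove 5 from row 2 of P and reverse-bump: 5 enters row 1 and ejects 4. So w(4) = 4. P is now [[1, 5], [3]].
Step i=3: Q has 3 at row 2, column 1; remove 3 from row 2 of P and reverse-bump: 3 enters row 1 and ejects 1. So w(3) = 1. P is now [[3, 5]].
Step i=2: Q has 2 at row 1, column 2; remove that cell from P, ejecting 5. So w(2) = 5. P is now [[3]].
Step i=1: Q has 1 at row 1, column 1; remove that cell from P, ejecting 3. So w(1) = 3. P is now [].

So w = 3 5 1 4 2.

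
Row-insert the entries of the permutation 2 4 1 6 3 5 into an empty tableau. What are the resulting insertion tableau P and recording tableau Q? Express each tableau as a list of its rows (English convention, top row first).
Insert each entry of the permutation into P by Schensted row insertion, recording in Q the position of each new cell.

After inserting 2: P = [[2]].
After inserting 4: P = [[2, 4]].
After inserting 1: P = [[1, 4], [2]].
After inserting 6: P = [[1, 4, 6], [2]].
After inserting 3: P = [[1, 3, 6], [2, 4]].
After inserting 5: P = [[1, 3, 5], [2, 4, 6]].

So P = [[1, 3, 5], [2, 4, 6]], Q = [[1, 2, 4], [3, 5, 6]].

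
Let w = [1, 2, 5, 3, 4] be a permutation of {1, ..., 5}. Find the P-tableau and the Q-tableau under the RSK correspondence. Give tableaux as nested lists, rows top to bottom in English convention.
Insert each entry of the permutation into P by Schensted row insertion, recording in Q the position of each new cell.

Insert 1: appended to row 1. P = [[1]], Q = [[1]].
Insert 2: appended to row 1. P = [[1, 2]], Q = [[1, 2]].
Insert 5: appended to row 1. P = [[1, 2, 5]], Q = [[1, 2, 3]].
Insert 3: 3 bumps 5 from row 1; 5 starts row 2. P = [[1, 2, 3], [5]], Q = [[1, 2, 3], [4]].
Insert 4: appended to row 1. P = [[1, 2, 3, 4], [5]], Q = [[1, 2, 3, 5], [4]].

So P = [[1, 2, 3, 4], [5]], Q = [[1, 2, 3, 5], [4]].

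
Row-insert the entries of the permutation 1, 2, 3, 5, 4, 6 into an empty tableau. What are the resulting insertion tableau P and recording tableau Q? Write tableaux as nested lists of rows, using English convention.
P = [[1, 2, 3, 4, 6], [5]], Q = [[1, 2, 3, 4, 6], [5]]

Insert each entry of the permutation into P by Schensted row insertion, recording in Q the position of each new cell.

Insert 1: appended to row 1. P = [[1]].
Insert 2: appended to row 1. P = [[1, 2]].
Insert 3: appended to row 1. P = [[1, 2, 3]].
Insert 5: appended to row 1. P = [[1, 2, 3, 5]].
Insert 4: 4 bumps 5 from row 1; 5 starts row 2. P = [[1, 2, 3, 4], [5]].
Insert 6: appended to row 1. P = [[1, 2, 3, 4, 6], [5]].

So P = [[1, 2, 3, 4, 6], [5]], Q = [[1, 2, 3, 4, 6], [5]].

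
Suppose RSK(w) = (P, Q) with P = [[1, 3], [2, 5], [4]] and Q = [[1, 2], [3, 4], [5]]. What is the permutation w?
4 5 2 3 1

Reverse the RSK construction: for i from n down to 1, find the cell of Q containing i, remove the entry at that cell from P, and reverse-bump it up through P; the value ejected from row 1 is w(i).

Step i=5: Q has 5 at row 3, column 1; remove 4 from row 3 of P and reverse-bump: 4 enters row 2 and ejects 2; 2 enters row 1 and ejects 1. So w(5) = 1. P is now [[2, 3], [4, 5]].
Step i=4: Q has 4 at row 2, column 2; remove 5 from row 2 of P and reverse-bump: 5 enters row 1 and ejects 3. So w(4) = 3. P is now [[2, 5], [4]].
Step i=3: Q has 3 at row 2, column 1; remove 4 from row 2 of P and reverse-bump: 4 enters row 1 and ejects 2. So w(3) = 2. P is now [[4, 5]].
Step i=2: Q has 2 at row 1, column 2; remove that cell from P, ejecting 5. So w(2) = 5. P is now [[4]].
Step i=1: Q has 1 at row 1, column 1; remove that cell from P, ejecting 4. So w(1) = 4. P is now [].

So w = 4 5 2 3 1.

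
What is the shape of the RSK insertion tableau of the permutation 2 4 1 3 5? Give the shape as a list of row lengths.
RSK row insertion gives P = [[1, 3, 5], [2, 4]], which has shape [3, 2].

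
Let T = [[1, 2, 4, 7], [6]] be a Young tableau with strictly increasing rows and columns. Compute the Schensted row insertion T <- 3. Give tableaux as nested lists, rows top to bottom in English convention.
[[1, 2, 3, 7], [4], [6]]

In row 1, 3 replaces 4 (the leftmost entry greater than 3); 4 is bumped to row 2. In row 2, 4 replaces 6 (the leftmost entry greater than 4); 6 is bumped to row 3. 6 starts a new row 3. The new tableau is [[1, 2, 3, 7], [4], [6]].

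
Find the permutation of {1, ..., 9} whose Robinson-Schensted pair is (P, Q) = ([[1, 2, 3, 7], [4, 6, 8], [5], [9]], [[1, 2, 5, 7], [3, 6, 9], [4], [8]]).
Reverse the RSK construction: for i from n down to 1, find the cell of Q containing i, remove the entry at that cell from P, and reverse-bump it up through P; the value ejected from row 1 is w(i).

Step i=9: Q has 9 at row 2, column 3; remove 8 from row 2 of P and reverse-bump: 8 enters row 1 and ejects 7. So w(9) = 7. P is now [[1, 2, 3, 8], [4, 6], [5], [9]].
Step i=8: Q has 8 at row 4, column 1; remove 9 from row 4 of P and reverse-bump: 9 enters row 3 and ejects 5; 5 enters row 2 and ejects 4; 4 enters row 1 and ejects 3. So w(8) = 3. P is now [[1, 2, 4, 8], [5, 6], [9]].
Step i=7: Q has 7 at row 1, column 4; remove that cell from P, ejecting 8. So w(7) = 8. P is now [[1, 2, 4], [5, 6], [9]].
Step i=6: Q has 6 at row 2, column 2; remove 6 from row 2 of P and reverse-bump: 6 enters row 1 and ejects 4. So w(6) = 4. P is now [[1, 2, 6], [5], [9]].
Step i=5: Q has 5 at row 1, column 3; remove that cell from P, ejecting 6. So w(5) = 6. P is now [[1, 2], [5], [9]].
Step i=4: Q has 4 at row 3, column 1; remove 9 from row 3 of P and reverse-bump: 9 enters row 2 and ejects 5; 5 enters row 1 and ejects 2. So w(4) = 2. P is now [[1, 5], [9]].
Step i=3: Q has 3 at row 2, column 1; remove 9 from row 2 of P and reverse-bump: 9 enters row 1 and ejects 5. So w(3) = 5. P is now [[1, 9]].
Step i=2: Q has 2 at row 1, column 2; remove that cell from P, ejecting 9. So w(2) = 9. P is now [[1]].
Step i=1: Q has 1 at row 1, column 1; remove that cell from P, ejecting 1. So w(1) = 1. P is now [].

So w = 1 9 5 2 6 4 8 3 7.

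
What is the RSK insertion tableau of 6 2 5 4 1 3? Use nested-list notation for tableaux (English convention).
P = [[1, 3], [2, 4], [5], [6]]

Insert 6: appended to row 1. P = [[6]].
Insert 2: 2 bumps 6 from row 1; 6 starts row 2. P = [[2], [6]].
Insert 5: appended to row 1. P = [[2, 5], [6]].
Insert 4: 4 bumps 5 from row 1; 5 bumps 6 from row 2; 6 starts row 3. P = [[2, 4], [5], [6]].
Insert 1: 1 bumps 2 from row 1; 2 bumps 5 from row 2; 5 bumps 6 from row 3; 6 starts row 4. P = [[1, 4], [2], [5], [6]].
Insert 3: 3 bumps 4 from row 1; 4 appends to row 2. P = [[1, 3], [2, 4], [5], [6]].

So P = [[1, 3], [2, 4], [5], [6]].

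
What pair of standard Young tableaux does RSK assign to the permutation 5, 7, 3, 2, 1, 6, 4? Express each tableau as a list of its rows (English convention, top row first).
Insert each entry of the permutation into P by Schensted row insertion, recording in Q the position of each new cell.

Insert 5: appended to row 1. P = [[5]], Q = [[1]].
Insert 7: appended to row 1. P = [[5, 7]], Q = [[1, 2]].
Insert 3: 3 bumps 5 from row 1; 5 starts row 2. P = [[3, 7], [5]], Q = [[1, 2], [3]].
Insert 2: 2 bumps 3 from row 1; 3 bumps 5 from row 2; 5 starts row 3. P = [[2, 7], [3], [5]], Q = [[1, 2], [3], [4]].
Insert 1: 1 bumps 2 from row 1; 2 bumps 3 from row 2; 3 bumps 5 from row 3; 5 starts row 4. P = [[1, 7], [2], [3], [5]], Q = [[1, 2], [3], [4], [5]].
Insert 6: 6 bumps 7 from row 1; 7 appends to row 2. P = [[1, 6], [2, 7], [3], [5]], Q = [[1, 2], [3, 6], [4], [5]].
Insert 4: 4 bumps 6 from row 1; 6 bumps 7 from row 2; 7 appends to row 3. P = [[1, 4], [2, 6], [3, 7], [5]], Q = [[1, 2], [3, 6], [4, 7], [5]].

So P = [[1, 4], [2, 6], [3, 7], [5]], Q = [[1, 2], [3, 6], [4, 7], [5]].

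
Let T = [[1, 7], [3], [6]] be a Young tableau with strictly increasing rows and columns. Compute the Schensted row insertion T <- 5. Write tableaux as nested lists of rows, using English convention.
[[1, 5], [3, 7], [6]]

In row 1, 5 replaces 7 (the leftmost entry greater than 5); 7 is bumped to row 2. 7 is appended to row 2. The new tableau is [[1, 5], [3, 7], [6]].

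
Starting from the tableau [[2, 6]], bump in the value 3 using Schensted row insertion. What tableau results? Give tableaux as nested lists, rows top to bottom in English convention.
In row 1, 3 replaces 6 (the leftmost entry greater than 3); 6 is bumped to row 2. 6 starts a new row 2. The new tableau is [[2, 3], [6]].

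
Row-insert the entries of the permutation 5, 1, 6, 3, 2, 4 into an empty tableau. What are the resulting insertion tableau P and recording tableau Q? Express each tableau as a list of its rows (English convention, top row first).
Insert each entry of the permutation into P by Schensted row insertion, recording in Q the position of each new cell.

Insert 5: appended to row 1. P = [[5]].
Insert 1: 1 bumps 5 from row 1; 5 starts row 2. P = [[1], [5]].
Insert 6: appended to row 1. P = [[1, 6], [5]].
Insert 3: 3 bumps 6 from row 1; 6 appends to row 2. P = [[1, 3], [5, 6]].
Insert 2: 2 bumps 3 from row 1; 3 bumps 5 from row 2; 5 starts row 3. P = [[1, 2], [3, 6], [5]].
Insert 4: appended to row 1. P = [[1, 2, 4], [3, 6], [5]].

So P = [[1, 2, 4], [3, 6], [5]], Q = [[1, 3, 6], [2, 4], [5]].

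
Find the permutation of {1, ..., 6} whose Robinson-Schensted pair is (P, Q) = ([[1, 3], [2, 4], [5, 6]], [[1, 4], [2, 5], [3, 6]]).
Reverse the RSK construction: for i from n down to 1, find the cell of Q containing i, remove the entry at that cell from P, and reverse-bump it up through P; the value ejected from row 1 is w(i).

Step i=6: Q has 6 at row 3, column 2; remove 6 from row 3 of P and reverse-bump: 6 enters row 2 and ejects 4; 4 enters row 1 and ejects 3. So w(6) = 3. P is now [[1, 4], [2, 6], [5]].
Step i=5: Q has 5 at row 2, column 2; remove 6 from row 2 of P and reverse-bump: 6 enters row 1 and ejects 4. So w(5) = 4. P is now [[1, 6], [2], [5]].
Step i=4: Q has 4 at row 1, column 2; remove that cell from P, ejecting 6. So w(4) = 6. P is now [[1], [2], [5]].
Step i=3: Q has 3 at row 3, column 1; remove 5 from row 3 of P and reverse-bump: 5 enters row 2 and ejects 2; 2 enters row 1 and ejects 1. So w(3) = 1. P is now [[2], [5]].
Step i=2: Q has 2 at row 2, column 1; remove 5 from row 2 of P and reverse-bump: 5 enters row 1 and ejects 2. So w(2) = 2. P is now [[5]].
Step i=1: Q has 1 at row 1, column 1; remove that cell from P, ejecting 5. So w(1) = 5. P is now [].

So w = 5 2 1 6 4 3.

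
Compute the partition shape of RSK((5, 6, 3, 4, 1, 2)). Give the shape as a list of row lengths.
Row-insert each entry into an empty tableau.

After inserting 5: P = [[5]].
After inserting 6: P = [[5, 6]].
After inserting 3: P = [[3, 6], [5]].
After inserting 4: P = [[3, 4], [5, 6]].
After inserting 1: P = [[1, 4], [3, 6], [5]].
After inserting 2: P = [[1, 2], [3, 4], [5, 6]].

The final insertion tableau P = [[1, 2], [3, 4], [5, 6]] has shape [2, 2, 2].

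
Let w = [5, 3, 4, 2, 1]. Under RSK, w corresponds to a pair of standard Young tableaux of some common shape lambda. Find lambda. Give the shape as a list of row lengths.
[2, 1, 1, 1]

Row-insert each entry into an empty tableau.

After inserting 5: P = [[5]].
After inserting 3: P = [[3], [5]].
After inserting 4: P = [[3, 4], [5]].
After inserting 2: P = [[2, 4], [3], [5]].
After inserting 1: P = [[1, 4], [2], [3], [5]].

The final insertion tableau P = [[1, 4], [2], [3], [5]] has shape [2, 1, 1, 1].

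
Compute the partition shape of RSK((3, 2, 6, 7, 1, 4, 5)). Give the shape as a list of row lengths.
Row-insert each entry into an empty tableau.

After inserting 3: P = [[3]].
After inserting 2: P = [[2], [3]].
After inserting 6: P = [[2, 6], [3]].
After inserting 7: P = [[2, 6, 7], [3]].
After inserting 1: P = [[1, 6, 7], [2], [3]].
After inserting 4: P = [[1, 4, 7], [2, 6], [3]].
After inserting 5: P = [[1, 4, 5], [2, 6, 7], [3]].

The final insertion tableau P = [[1, 4, 5], [2, 6, 7], [3]] has shape [3, 3, 1].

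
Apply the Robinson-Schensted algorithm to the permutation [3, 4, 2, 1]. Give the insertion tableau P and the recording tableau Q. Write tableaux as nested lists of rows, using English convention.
P = [[1, 4], [2], [3]], Q = [[1, 2], [3], [4]]

Insert each entry of the permutation into P by Schensted row insertion, recording in Q the position of each new cell.

After inserting 3: P = [[3]].
After inserting 4: P = [[3, 4]].
After inserting 2: P = [[2, 4], [3]].
After inserting 1: P = [[1, 4], [2], [3]].

So P = [[1, 4], [2], [3]], Q = [[1, 2], [3], [4]].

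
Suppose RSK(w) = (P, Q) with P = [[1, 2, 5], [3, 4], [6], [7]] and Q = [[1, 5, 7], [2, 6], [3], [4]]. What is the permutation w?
7 6 3 1 4 2 5

Reverse the RSK construction: for i from n down to 1, find the cell of Q containing i, remove the entry at that cell from P, and reverse-bump it up through P; the value ejected from row 1 is w(i).

Step i=7: Q has 7 at row 1, column 3; remove that cell from P, ejecting 5. So w(7) = 5. P is now [[1, 2], [3, 4], [6], [7]].
Step i=6: Q has 6 at row 2, column 2; remove 4 from row 2 of P and reverse-bump: 4 enters row 1 and ejects 2. So w(6) = 2. P is now [[1, 4], [3], [6], [7]].
Step i=5: Q has 5 at row 1, column 2; remove that cell from P, ejecting 4. So w(5) = 4. P is now [[1], [3], [6], [7]].
Step i=4: Q has 4 at row 4, column 1; remove 7 from row 4 of P and reverse-bump: 7 enters row 3 and ejects 6; 6 enters row 2 and ejects 3; 3 enters row 1 and ejects 1. So w(4) = 1. P is now [[3], [6], [7]].
Step i=3: Q has 3 at row 3, column 1; remove 7 from row 3 of P and reverse-bump: 7 enters row 2 and ejects 6; 6 enters row 1 and ejects 3. So w(3) = 3. P is now [[6], [7]].
Step i=2: Q has 2 at row 2, column 1; remove 7 from row 2 of P and reverse-bump: 7 enters row 1 and ejects 6. So w(2) = 6. P is now [[7]].
Step i=1: Q has 1 at row 1, column 1; remove that cell from P, ejecting 7. So w(1) = 7. P is now [].

So w = 7 6 3 1 4 2 5.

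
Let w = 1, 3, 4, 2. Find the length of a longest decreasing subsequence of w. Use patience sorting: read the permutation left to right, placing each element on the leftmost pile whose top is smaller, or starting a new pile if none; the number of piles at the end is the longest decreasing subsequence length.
1: new pile. tops = [1]
3: onto pile 1 (replacing 1). tops = [3]
4: onto pile 1 (replacing 3). tops = [4]
2: new pile. tops = [4, 2]

2 piles, so the longest decreasing subsequence has length 2.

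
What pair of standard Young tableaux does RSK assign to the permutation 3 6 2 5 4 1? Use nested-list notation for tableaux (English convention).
P = [[1, 4], [2, 5], [3], [6]], Q = [[1, 2], [3, 4], [5], [6]]

Insert each entry of the permutation into P by Schensted row insertion, recording in Q the position of each new cell.

Insert 3: appended to row 1. P = [[3]], Q = [[1]].
Insert 6: appended to row 1. P = [[3, 6]], Q = [[1, 2]].
Insert 2: 2 bumps 3 from row 1; 3 starts row 2. P = [[2, 6], [3]], Q = [[1, 2], [3]].
Insert 5: 5 bumps 6 from row 1; 6 appends to row 2. P = [[2, 5], [3, 6]], Q = [[1, 2], [3, 4]].
Insert 4: 4 bumps 5 from row 1; 5 bumps 6 from row 2; 6 starts row 3. P = [[2, 4], [3, 5], [6]], Q = [[1, 2], [3, 4], [5]].
Insert 1: 1 bumps 2 from row 1; 2 bumps 3 from row 2; 3 bumps 6 from row 3; 6 starts row 4. P = [[1, 4], [2, 5], [3], [6]], Q = [[1, 2], [3, 4], [5], [6]].

So P = [[1, 4], [2, 5], [3], [6]], Q = [[1, 2], [3, 4], [5], [6]].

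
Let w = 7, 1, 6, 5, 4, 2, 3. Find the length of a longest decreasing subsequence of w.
5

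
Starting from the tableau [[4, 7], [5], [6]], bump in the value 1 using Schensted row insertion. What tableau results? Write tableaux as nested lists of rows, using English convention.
In row 1, 1 replaces 4 (the leftmost entry greater than 1); 4 is bumped to row 2. In row 2, 4 replaces 5 (the leftmost entry greater than 4); 5 is bumped to row 3. In row 3, 5 replaces 6 (the leftmost entry greater than 5); 6 is bumped to row 4. 6 starts a new row 4. The new tableau is [[1, 7], [4], [5], [6]].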